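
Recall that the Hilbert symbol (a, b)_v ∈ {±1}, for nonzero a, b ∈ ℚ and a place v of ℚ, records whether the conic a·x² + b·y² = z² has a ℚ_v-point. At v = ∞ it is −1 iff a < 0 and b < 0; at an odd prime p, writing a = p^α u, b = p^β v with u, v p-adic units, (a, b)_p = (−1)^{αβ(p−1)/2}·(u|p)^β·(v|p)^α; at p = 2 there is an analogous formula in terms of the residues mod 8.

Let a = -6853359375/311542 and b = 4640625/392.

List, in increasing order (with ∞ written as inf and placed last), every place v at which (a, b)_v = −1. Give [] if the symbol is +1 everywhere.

[2, 3]

(a, b) ≡ (-330, 66) mod (ℚ^×)²; places V = {2, 3, 5, 7, 11, 17, 19, ∞}.
(a,b)_7: α=-2, u≡6; β=-2, v≡3 (mod 7); (6|7)=-1, (3|7)=-1; sign (−1)^0·-1^-2·-1^-2 = +1.
(a,b)_∞: sgn(-330)=−, sgn(66)=+, so +1.
(a,b)_3: α=5, u≡1; β=3, v≡1 (mod 3); (1|3)=+1, (1|3)=+1; sign (−1)^1·+1^3·+1^5 = -1.
(a,b)_19: α=2, u≡12; β=0, v≡7 (mod 19); (12|19)=-1, (7|19)=+1; sign (−1)^0·-1^0·+1^2 = +1.
(a,b)_17: α=-2, u≡3; β=0, v≡16 (mod 17); (3|17)=-1, (16|17)=+1; sign (−1)^0·-1^0·+1^-2 = +1.
(a,b)_11: α=-1, u≡9; β=1, v≡2 (mod 11); (9|11)=+1, (2|11)=-1; sign (−1)^1·+1^1·-1^-1 = +1.
(a,b)_2: α=-1, β=-3; u≡3, v≡1 (mod 8); ε(u)ε(v)=1·0, αω(v)=-1·0, βω(u)=-3·1; sum ≡ 1  ⇒  -1.
(a,b)_5: α=7, u≡1; β=6, v≡1 (mod 5); (1|5)=+1, (1|5)=+1; sign (−1)^0·+1^6·+1^7 = +1.
(-330, 66 / ℚ) ramifies at {2, 3}: a division algebra.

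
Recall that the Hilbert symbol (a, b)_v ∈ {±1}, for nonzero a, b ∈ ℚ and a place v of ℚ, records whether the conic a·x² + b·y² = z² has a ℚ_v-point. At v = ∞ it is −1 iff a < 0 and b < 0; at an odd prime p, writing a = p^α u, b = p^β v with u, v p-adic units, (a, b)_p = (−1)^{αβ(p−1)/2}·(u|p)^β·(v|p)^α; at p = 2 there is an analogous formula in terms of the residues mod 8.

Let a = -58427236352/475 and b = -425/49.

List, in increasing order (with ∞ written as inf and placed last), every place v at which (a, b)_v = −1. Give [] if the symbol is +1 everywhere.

[2, 17, 19, 29, 37, inf]

Mod squares: a ≡ -937802, b ≡ -17. Check v ∈ {∞, 2, 5, 7, 17, 19, 23, 29, 37}.
v=7: a=7^0·(≡2), b=7^-2·(≡2) mod 7; (2|7)=+1, (2|7)=+1; (−1)^{0·-2·3}·(+1)^-2·(+1)^0 = +1.
v=5: a=5^-2·(≡2), b=5^2·(≡2) mod 5; (2|5)=-1, (2|5)=-1; (−1)^{-2·2·2}·(-1)^2·(-1)^-2 = +1.
v=19: a=19^-1·(≡4), b=19^0·(≡8) mod 19; (4|19)=+1, (8|19)=-1; (−1)^{-1·0·9}·(+1)^0·(-1)^-1 = -1.
v=17: a=17^2·(≡10), b=17^1·(≡4) mod 17; (10|17)=-1, (4|17)=+1; (−1)^{2·1·8}·(-1)^1·(+1)^2 = -1.
v=37: a=37^1·(≡1), b=37^0·(≡17) mod 37; (1|37)=+1, (17|37)=-1; (−1)^{1·0·18}·(+1)^0·(-1)^1 = -1.
v=2: v_2(a)=13, v_2(b)=0; units ≡ 3, 7 (mod 8); ε·ε+αω+βω = 1·1+13·0+0·1 ≡ 1  ⇒  (a,b)_2 = -1.
v=29: a=29^1·(≡18), b=29^0·(≡15) mod 29; (18|29)=-1, (15|29)=-1; (−1)^{1·0·14}·(-1)^0·(-1)^1 = -1.
v=∞: -937802 < 0 and -17 < 0  ⇒  (a,b)_∞ = -1.
v=23: a=23^1·(≡17), b=23^0·(≡4) mod 23; (17|23)=-1, (4|23)=+1; (−1)^{1·0·11}·(-1)^0·(+1)^1 = +1.
Ram(-937802, -17) = {2, 17, 19, 29, 37, ∞}; no ℚ_2-point on the conic.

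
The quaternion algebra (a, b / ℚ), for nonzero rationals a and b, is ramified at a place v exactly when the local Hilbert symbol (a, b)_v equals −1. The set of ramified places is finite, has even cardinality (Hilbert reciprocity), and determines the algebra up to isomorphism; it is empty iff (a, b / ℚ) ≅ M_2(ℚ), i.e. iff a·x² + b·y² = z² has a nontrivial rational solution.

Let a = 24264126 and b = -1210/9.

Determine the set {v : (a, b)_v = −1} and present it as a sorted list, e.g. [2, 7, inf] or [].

[29, 43]

Mod squares: a ≡ 2696014, b ≡ -10. Check v ∈ {∞, 2, 3, 5, 11, 23, 29, 43, 47}.
v=2: v_2(a)=1, v_2(b)=1; units ≡ 7, 3 (mod 8); ε·ε+αω+βω = 1·1+1·1+1·0 ≡ 0  ⇒  (a,b)_2 = +1.
v=47: a=47^1·(≡10), b=47^0·(≡17) mod 47; (10|47)=-1, (17|47)=+1; (−1)^{1·0·23}·(-1)^0·(+1)^1 = +1.
v=23: a=23^1·(≡21), b=23^0·(≡1) mod 23; (21|23)=-1, (1|23)=+1; (−1)^{1·0·11}·(-1)^0·(+1)^1 = +1.
v=11: a=11^0·(≡7), b=11^2·(≡5) mod 11; (7|11)=-1, (5|11)=+1; (−1)^{0·2·5}·(-1)^2·(+1)^0 = +1.
v=43: a=43^1·(≡36), b=43^0·(≡28) mod 43; (36|43)=+1, (28|43)=-1; (−1)^{1·0·21}·(+1)^0·(-1)^1 = -1.
v=29: a=29^1·(≡15), b=29^0·(≡17) mod 29; (15|29)=-1, (17|29)=-1; (−1)^{1·0·14}·(-1)^0·(-1)^1 = -1.
v=5: a=5^0·(≡1), b=5^1·(≡2) mod 5; (1|5)=+1, (2|5)=-1; (−1)^{0·1·2}·(+1)^1·(-1)^0 = +1.
v=∞: 2696014 > 0 and -10 < 0  ⇒  (a,b)_∞ = +1.
v=3: a=3^2·(≡1), b=3^-2·(≡2) mod 3; (1|3)=+1, (2|3)=-1; (−1)^{2·-2·1}·(+1)^-2·(-1)^2 = +1.
|Ram(2696014, -10)| = 2, even; anisotropic at {29, 43}.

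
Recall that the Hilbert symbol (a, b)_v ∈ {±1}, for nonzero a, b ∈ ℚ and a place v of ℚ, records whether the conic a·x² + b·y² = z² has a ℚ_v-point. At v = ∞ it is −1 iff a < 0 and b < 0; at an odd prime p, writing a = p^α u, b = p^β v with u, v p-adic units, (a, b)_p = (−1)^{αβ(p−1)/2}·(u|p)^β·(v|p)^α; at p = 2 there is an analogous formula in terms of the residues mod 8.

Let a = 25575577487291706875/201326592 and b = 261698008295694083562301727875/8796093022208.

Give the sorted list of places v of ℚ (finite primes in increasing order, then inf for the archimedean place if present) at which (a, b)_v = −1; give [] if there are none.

[3, 5, 13, 23, 29, 31]

(a, b) ≡ (897, 116870) mod (ℚ^×)²; places V = {2, 3, 5, 7, 11, 13, 23, 29, 31, ∞}.
(a,b)_2: α=-26, β=-43; u≡1, v≡3 (mod 8); ε(u)ε(v)=0·1, αω(v)=-26·1, βω(u)=-43·0; sum ≡ 0  ⇒  +1.
(a,b)_23: α=1, u≡1; β=2, v≡10 (mod 23); (1|23)=+1, (10|23)=-1; sign (−1)^0·+1^2·-1^1 = -1.
(a,b)_5: α=4, u≡3; β=3, v≡1 (mod 5); (3|5)=-1, (1|5)=+1; sign (−1)^0·-1^3·+1^4 = -1.
(a,b)_31: α=2, u≡22; β=3, v≡25 (mod 31); (22|31)=-1, (25|31)=+1; sign (−1)^0·-1^3·+1^2 = -1.
(a,b)_7: α=2, u≡1; β=2, v≡5 (mod 7); (1|7)=+1, (5|7)=-1; sign (−1)^0·+1^2·-1^2 = +1.
(a,b)_11: α=2, u≡7; β=6, v≡6 (mod 11); (7|11)=-1, (6|11)=-1; sign (−1)^0·-1^6·-1^2 = +1.
(a,b)_29: α=2, u≡26; β=3, v≡4 (mod 29); (26|29)=-1, (4|29)=+1; sign (−1)^0·-1^3·+1^2 = -1.
(a,b)_13: α=5, u≡12; β=7, v≡7 (mod 13); (12|13)=+1, (7|13)=-1; sign (−1)^0·+1^7·-1^5 = -1.
(a,b)_3: α=-1, u≡2; β=0, v≡2 (mod 3); (2|3)=-1, (2|3)=-1; sign (−1)^0·-1^0·-1^-1 = -1.
(a,b)_∞: sgn(897)=+, sgn(116870)=+, so +1.
Ram(897, 116870) = {3, 5, 13, 23, 29, 31}; no ℚ_3-point on the conic.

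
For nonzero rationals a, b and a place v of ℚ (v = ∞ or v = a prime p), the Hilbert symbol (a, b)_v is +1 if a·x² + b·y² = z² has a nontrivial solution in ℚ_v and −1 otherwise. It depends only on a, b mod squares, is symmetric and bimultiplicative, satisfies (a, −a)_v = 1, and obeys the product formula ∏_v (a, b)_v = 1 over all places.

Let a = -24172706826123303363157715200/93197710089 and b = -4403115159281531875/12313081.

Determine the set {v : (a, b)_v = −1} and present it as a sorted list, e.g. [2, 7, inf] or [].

[13, 19, 37, inf]

(a, b) ≡ (-392977, -19) mod (ℚ^×)²; places V = {2, 3, 5, 7, 11, 13, 19, 23, 29, 37, 43, ∞}.
(a,b)_13: α=3, u≡1; β=2, v≡7 (mod 13); (1|13)=+1, (7|13)=-1; sign (−1)^0·+1^2·-1^3 = -1.
(a,b)_29: α=-4, u≡2; β=-2, v≡3 (mod 29); (2|29)=-1, (3|29)=-1; sign (−1)^0·-1^-2·-1^-4 = +1.
(a,b)_11: α=-4, u≡4; β=-4, v≡1 (mod 11); (4|11)=+1, (1|11)=+1; sign (−1)^0·+1^-4·+1^-4 = +1.
(a,b)_3: α=-2, u≡2; β=0, v≡2 (mod 3); (2|3)=-1, (2|3)=-1; sign (−1)^0·-1^0·-1^-2 = +1.
(a,b)_2: α=8, β=0; u≡7, v≡5 (mod 8); ε(u)ε(v)=1·0, αω(v)=8·1, βω(u)=0·0; sum ≡ 0  ⇒  +1.
(a,b)_23: α=2, u≡13; β=0, v≡18 (mod 23); (13|23)=+1, (18|23)=+1; sign (−1)^0·+1^0·+1^2 = +1.
(a,b)_7: α=6, u≡6; β=4, v≡2 (mod 7); (6|7)=-1, (2|7)=+1; sign (−1)^0·-1^4·+1^6 = +1.
(a,b)_∞: sgn(-392977)=−, sgn(-19)=−, so -1.
(a,b)_19: α=3, u≡2; β=3, v≡8 (mod 19); (2|19)=-1, (8|19)=-1; sign (−1)^1·-1^3·-1^3 = -1.
(a,b)_43: α=3, u≡8; β=2, v≡15 (mod 43); (8|43)=-1, (15|43)=+1; sign (−1)^0·-1^2·+1^3 = +1.
(a,b)_5: α=2, u≡3; β=4, v≡4 (mod 5); (3|5)=-1, (4|5)=+1; sign (−1)^0·-1^4·+1^2 = +1.
(a,b)_37: α=3, u≡32; β=2, v≡32 (mod 37); (32|37)=-1, (32|37)=-1; sign (−1)^0·-1^2·-1^3 = -1.
(-392977, -19 / ℚ) ramifies at {13, 19, 37, ∞}: a division algebra.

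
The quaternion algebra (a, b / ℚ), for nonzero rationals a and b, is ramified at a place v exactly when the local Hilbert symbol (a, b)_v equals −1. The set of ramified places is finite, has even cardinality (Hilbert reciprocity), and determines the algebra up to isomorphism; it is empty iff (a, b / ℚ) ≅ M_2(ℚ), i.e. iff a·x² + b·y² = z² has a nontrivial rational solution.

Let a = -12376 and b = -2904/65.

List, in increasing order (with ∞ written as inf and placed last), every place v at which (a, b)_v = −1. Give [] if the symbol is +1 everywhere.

[3, inf]

(a, b) ≡ (-3094, -390) mod (ℚ^×)²; places V = {2, 3, 5, 7, 11, 13, 17, ∞}.
(a,b)_7: α=1, u≡3; β=0, v≡4 (mod 7); (3|7)=-1, (4|7)=+1; sign (−1)^0·-1^0·+1^1 = +1.
(a,b)_3: α=0, u≡2; β=1, v≡2 (mod 3); (2|3)=-1, (2|3)=-1; sign (−1)^0·-1^1·-1^0 = -1.
(a,b)_2: α=3, β=3; u≡5, v≡5 (mod 8); ε(u)ε(v)=0·0, αω(v)=3·1, βω(u)=3·1; sum ≡ 0  ⇒  +1.
(a,b)_∞: sgn(-3094)=−, sgn(-390)=−, so -1.
(a,b)_11: α=0, u≡10; β=2, v≡2 (mod 11); (10|11)=-1, (2|11)=-1; sign (−1)^0·-1^2·-1^0 = +1.
(a,b)_17: α=1, u≡3; β=0, v≡16 (mod 17); (3|17)=-1, (16|17)=+1; sign (−1)^0·-1^0·+1^1 = +1.
(a,b)_13: α=1, u≡10; β=-1, v≡12 (mod 13); (10|13)=+1, (12|13)=+1; sign (−1)^0·+1^-1·+1^1 = +1.
(a,b)_5: α=0, u≡4; β=-1, v≡2 (mod 5); (4|5)=+1, (2|5)=-1; sign (−1)^0·+1^-1·-1^0 = +1.
|Ram(-3094, -390)| = 2, even; anisotropic at {3, ∞}.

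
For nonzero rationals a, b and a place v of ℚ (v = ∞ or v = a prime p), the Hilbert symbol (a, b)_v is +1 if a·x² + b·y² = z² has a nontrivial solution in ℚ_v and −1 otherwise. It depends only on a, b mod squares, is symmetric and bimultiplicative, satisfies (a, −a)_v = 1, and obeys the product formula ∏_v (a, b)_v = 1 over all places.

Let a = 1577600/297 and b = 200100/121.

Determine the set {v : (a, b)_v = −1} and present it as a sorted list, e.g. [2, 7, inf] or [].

(a, b) ≡ (32538, 2001) mod (ℚ^×)²; places V = {2, 3, 5, 11, 17, 23, 29, ∞}.
(a,b)_17: α=1, u≡6; β=0, v≡5 (mod 17); (6|17)=-1, (5|17)=-1; sign (−1)^0·-1^0·-1^1 = -1.
(a,b)_29: α=1, u≡16; β=1, v≡17 (mod 29); (16|29)=+1, (17|29)=-1; sign (−1)^0·+1^1·-1^1 = -1.
(a,b)_2: α=7, β=2; u≡5, v≡1 (mod 8); ε(u)ε(v)=0·0, αω(v)=7·0, βω(u)=2·1; sum ≡ 0  ⇒  +1.
(a,b)_∞: sgn(32538)=+, sgn(2001)=+, so +1.
(a,b)_23: α=0, u≡8; β=1, v≡1 (mod 23); (8|23)=+1, (1|23)=+1; sign (−1)^0·+1^1·+1^0 = +1.
(a,b)_11: α=-1, u≡7; β=-2, v≡10 (mod 11); (7|11)=-1, (10|11)=-1; sign (−1)^0·-1^-2·-1^-1 = -1.
(a,b)_3: α=-3, u≡1; β=1, v≡1 (mod 3); (1|3)=+1, (1|3)=+1; sign (−1)^1·+1^1·+1^-3 = -1.
(a,b)_5: α=2, u≡2; β=2, v≡4 (mod 5); (2|5)=-1, (4|5)=+1; sign (−1)^0·-1^2·+1^2 = +1.
(32538, 2001 / ℚ) ramifies at {3, 11, 17, 29}: a division algebra.

[3, 11, 17, 29]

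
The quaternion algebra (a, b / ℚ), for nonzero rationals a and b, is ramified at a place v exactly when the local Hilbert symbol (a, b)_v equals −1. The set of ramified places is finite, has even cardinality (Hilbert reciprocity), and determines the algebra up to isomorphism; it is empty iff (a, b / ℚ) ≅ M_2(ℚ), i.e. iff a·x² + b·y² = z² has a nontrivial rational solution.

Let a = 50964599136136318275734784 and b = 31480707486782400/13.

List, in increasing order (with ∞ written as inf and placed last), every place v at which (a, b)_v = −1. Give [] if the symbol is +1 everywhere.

[3, 19, 23, 37]

(a, b) ≡ (17501, 17043) mod (ℚ^×)²; places V = {2, 3, 5, 7, 11, 13, 19, 23, 37, 43, ∞}.
(a,b)_2: α=8, β=6; u≡5, v≡3 (mod 8); ε(u)ε(v)=0·1, αω(v)=8·1, βω(u)=6·1; sum ≡ 0  ⇒  +1.
(a,b)_23: α=2, u≡20; β=1, v≡17 (mod 23); (20|23)=-1, (17|23)=-1; sign (−1)^0·-1^1·-1^2 = -1.
(a,b)_5: α=0, u≡4; β=2, v≡2 (mod 5); (4|5)=+1, (2|5)=-1; sign (−1)^0·+1^2·-1^0 = +1.
(a,b)_11: α=3, u≡10; β=2, v≡4 (mod 11); (10|11)=-1, (4|11)=+1; sign (−1)^0·-1^2·+1^3 = +1.
(a,b)_19: α=2, u≡2; β=1, v≡9 (mod 19); (2|19)=-1, (9|19)=+1; sign (−1)^0·-1^1·+1^2 = -1.
(a,b)_13: α=0, u≡4; β=-1, v≡2 (mod 13); (4|13)=+1, (2|13)=-1; sign (−1)^0·+1^-1·-1^0 = +1.
(a,b)_3: α=4, u≡2; β=1, v≡2 (mod 3); (2|3)=-1, (2|3)=-1; sign (−1)^0·-1^1·-1^4 = -1.
(a,b)_37: α=3, u≡17; β=2, v≡17 (mod 37); (17|37)=-1, (17|37)=-1; sign (−1)^0·-1^2·-1^3 = -1.
(a,b)_43: α=3, u≡20; β=2, v≡16 (mod 43); (20|43)=-1, (16|43)=+1; sign (−1)^0·-1^2·+1^3 = +1.
(a,b)_7: α=4, u≡4; β=2, v≡6 (mod 7); (4|7)=+1, (6|7)=-1; sign (−1)^0·+1^2·-1^4 = +1.
(a,b)_∞: sgn(17501)=+, sgn(17043)=+, so +1.
|Ram(17501, 17043)| = 4, even; anisotropic at {3, 19, 23, 37}.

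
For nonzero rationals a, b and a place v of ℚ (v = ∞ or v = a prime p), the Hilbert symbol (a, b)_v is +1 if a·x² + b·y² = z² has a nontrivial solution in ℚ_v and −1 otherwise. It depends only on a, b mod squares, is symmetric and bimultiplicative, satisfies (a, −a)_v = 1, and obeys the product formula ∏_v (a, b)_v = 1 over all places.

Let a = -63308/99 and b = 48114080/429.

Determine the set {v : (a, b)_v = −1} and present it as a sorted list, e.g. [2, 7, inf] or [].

[3, 5, 11, 19]

(a, b) ≡ (-3553, 72930) mod (ℚ^×)²; places V = {2, 3, 5, 7, 11, 13, 17, 19, ∞}.
(a,b)_11: α=-1, u≡7; β=-1, v≡6 (mod 11); (7|11)=-1, (6|11)=-1; sign (−1)^1·-1^-1·-1^-1 = -1.
(a,b)_13: α=0, u≡10; β=-1, v≡2 (mod 13); (10|13)=+1, (2|13)=-1; sign (−1)^0·+1^-1·-1^0 = +1.
(a,b)_5: α=0, u≡3; β=1, v≡4 (mod 5); (3|5)=-1, (4|5)=+1; sign (−1)^0·-1^1·+1^0 = -1.
(a,b)_17: α=1, u≡6; β=1, v≡3 (mod 17); (6|17)=-1, (3|17)=-1; sign (−1)^0·-1^1·-1^1 = +1.
(a,b)_2: α=2, β=5; u≡7, v≡1 (mod 8); ε(u)ε(v)=1·0, αω(v)=2·0, βω(u)=5·0; sum ≡ 0  ⇒  +1.
(a,b)_∞: sgn(-3553)=−, sgn(72930)=+, so +1.
(a,b)_7: α=2, u≡3; β=2, v≡1 (mod 7); (3|7)=-1, (1|7)=+1; sign (−1)^0·-1^2·+1^2 = +1.
(a,b)_3: α=-2, u≡2; β=-1, v≡1 (mod 3); (2|3)=-1, (1|3)=+1; sign (−1)^0·-1^-1·+1^-2 = -1.
(a,b)_19: α=1, u≡3; β=2, v≡3 (mod 19); (3|19)=-1, (3|19)=-1; sign (−1)^0·-1^2·-1^1 = -1.
(-3553, 72930 / ℚ) ramifies at {3, 5, 11, 19}: a division algebra.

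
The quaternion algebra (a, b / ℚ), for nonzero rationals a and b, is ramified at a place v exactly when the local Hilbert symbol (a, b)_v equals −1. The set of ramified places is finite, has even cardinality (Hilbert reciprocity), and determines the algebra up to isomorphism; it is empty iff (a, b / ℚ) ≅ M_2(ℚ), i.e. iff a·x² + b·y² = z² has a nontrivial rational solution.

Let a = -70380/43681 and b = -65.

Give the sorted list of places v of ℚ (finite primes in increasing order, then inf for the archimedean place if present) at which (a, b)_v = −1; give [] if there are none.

[5, 13, 17, inf]

(a, b) ≡ (-1955, -65) mod (ℚ^×)²; places V = {2, 3, 5, 11, 13, 17, 19, 23, ∞}.
(a,b)_11: α=-2, u≡1; β=0, v≡1 (mod 11); (1|11)=+1, (1|11)=+1; sign (−1)^0·+1^0·+1^-2 = +1.
(a,b)_23: α=1, u≡17; β=0, v≡4 (mod 23); (17|23)=-1, (4|23)=+1; sign (−1)^0·-1^0·+1^1 = +1.
(a,b)_19: α=-2, u≡13; β=0, v≡11 (mod 19); (13|19)=-1, (11|19)=+1; sign (−1)^0·-1^0·+1^-2 = +1.
(a,b)_17: α=1, u≡1; β=0, v≡3 (mod 17); (1|17)=+1, (3|17)=-1; sign (−1)^0·+1^0·-1^1 = -1.
(a,b)_13: α=0, u≡2; β=1, v≡8 (mod 13); (2|13)=-1, (8|13)=-1; sign (−1)^0·-1^1·-1^0 = -1.
(a,b)_∞: sgn(-1955)=−, sgn(-65)=−, so -1.
(a,b)_2: α=2, β=0; u≡5, v≡7 (mod 8); ε(u)ε(v)=0·1, αω(v)=2·0, βω(u)=0·1; sum ≡ 0  ⇒  +1.
(a,b)_3: α=2, u≡1; β=0, v≡1 (mod 3); (1|3)=+1, (1|3)=+1; sign (−1)^0·+1^0·+1^2 = +1.
(a,b)_5: α=1, u≡4; β=1, v≡2 (mod 5); (4|5)=+1, (2|5)=-1; sign (−1)^0·+1^1·-1^1 = -1.
Ram(-1955, -65) = {5, 13, 17, ∞}; no ℚ_5-point on the conic.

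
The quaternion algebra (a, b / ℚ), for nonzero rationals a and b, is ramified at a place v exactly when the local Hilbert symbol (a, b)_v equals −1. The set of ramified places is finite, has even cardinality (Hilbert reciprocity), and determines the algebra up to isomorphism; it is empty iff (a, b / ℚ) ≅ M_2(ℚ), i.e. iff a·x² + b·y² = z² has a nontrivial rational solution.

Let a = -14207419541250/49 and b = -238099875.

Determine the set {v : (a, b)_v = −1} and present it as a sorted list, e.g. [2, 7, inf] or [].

(a, b) ≡ (-34, -195) mod (ℚ^×)²; places V = {2, 3, 5, 7, 13, 17, ∞}.
(a,b)_5: α=4, u≡1; β=3, v≡1 (mod 5); (1|5)=+1, (1|5)=+1; sign (−1)^0·+1^3·+1^4 = +1.
(a,b)_∞: sgn(-34)=−, sgn(-195)=−, so -1.
(a,b)_17: α=3, u≡16; β=2, v≡13 (mod 17); (16|17)=+1, (13|17)=+1; sign (−1)^0·+1^2·+1^3 = +1.
(a,b)_2: α=1, β=0; u≡7, v≡5 (mod 8); ε(u)ε(v)=1·0, αω(v)=1·1, βω(u)=0·0; sum ≡ 1  ⇒  -1.
(a,b)_13: α=4, u≡11; β=3, v≡6 (mod 13); (11|13)=-1, (6|13)=-1; sign (−1)^0·-1^3·-1^4 = -1.
(a,b)_7: α=-2, u≡2; β=0, v≡1 (mod 7); (2|7)=+1, (1|7)=+1; sign (−1)^0·+1^0·+1^-2 = +1.
(a,b)_3: α=4, u≡2; β=1, v≡1 (mod 3); (2|3)=-1, (1|3)=+1; sign (−1)^0·-1^1·+1^4 = -1.
Ram(-34, -195) = {2, 3, 13, ∞}; no ℚ_2-point on the conic.

[2, 3, 13, inf]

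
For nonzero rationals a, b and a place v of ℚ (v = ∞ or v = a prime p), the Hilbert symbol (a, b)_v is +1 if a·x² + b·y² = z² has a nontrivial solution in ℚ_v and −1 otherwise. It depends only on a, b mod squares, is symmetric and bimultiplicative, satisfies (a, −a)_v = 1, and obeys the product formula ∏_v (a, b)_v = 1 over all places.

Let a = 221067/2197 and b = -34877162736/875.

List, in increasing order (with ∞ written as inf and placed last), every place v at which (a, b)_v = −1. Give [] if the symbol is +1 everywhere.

[2, 7, 13, 29]

(a, b) ≡ (2639, -19285) mod (ℚ^×)²; places V = {2, 3, 5, 7, 11, 13, 17, 19, 29, ∞}.
(a,b)_5: α=0, u≡1; β=-3, v≡2 (mod 5); (1|5)=+1, (2|5)=-1; sign (−1)^0·+1^-3·-1^0 = +1.
(a,b)_29: α=1, u≡13; β=1, v≡26 (mod 29); (13|29)=+1, (26|29)=-1; sign (−1)^0·+1^1·-1^1 = -1.
(a,b)_∞: sgn(2639)=+, sgn(-19285)=−, so +1.
(a,b)_3: α=2, u≡2; β=4, v≡2 (mod 3); (2|3)=-1, (2|3)=-1; sign (−1)^0·-1^4·-1^2 = +1.
(a,b)_11: α=2, u≡7; β=0, v≡4 (mod 11); (7|11)=-1, (4|11)=+1; sign (−1)^0·-1^0·+1^2 = +1.
(a,b)_17: α=0, u≡4; β=2, v≡12 (mod 17); (4|17)=+1, (12|17)=-1; sign (−1)^0·+1^2·-1^0 = +1.
(a,b)_19: α=0, u≡16; β=1, v≡16 (mod 19); (16|19)=+1, (16|19)=+1; sign (−1)^0·+1^1·+1^0 = +1.
(a,b)_7: α=1, u≡3; β=-1, v≡3 (mod 7); (3|7)=-1, (3|7)=-1; sign (−1)^1·-1^-1·-1^1 = -1.
(a,b)_13: α=-3, u≡2; β=2, v≡2 (mod 13); (2|13)=-1, (2|13)=-1; sign (−1)^0·-1^2·-1^-3 = -1.
(a,b)_2: α=0, β=4; u≡7, v≡3 (mod 8); ε(u)ε(v)=1·1, αω(v)=0·1, βω(u)=4·0; sum ≡ 1  ⇒  -1.
(2639, -19285 / ℚ) ramifies at {2, 7, 13, 29}: a division algebra.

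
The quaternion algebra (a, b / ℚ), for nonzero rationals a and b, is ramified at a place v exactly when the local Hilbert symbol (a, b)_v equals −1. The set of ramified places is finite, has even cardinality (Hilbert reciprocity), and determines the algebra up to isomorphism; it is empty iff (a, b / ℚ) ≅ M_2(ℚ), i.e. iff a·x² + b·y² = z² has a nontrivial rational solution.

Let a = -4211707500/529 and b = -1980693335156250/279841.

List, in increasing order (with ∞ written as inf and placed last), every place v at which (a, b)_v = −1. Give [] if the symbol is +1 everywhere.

[2, 7, 13, inf]

Mod squares: a ≡ -1547, b ≡ -858. Check v ∈ {∞, 2, 3, 5, 7, 11, 13, 17, 23}.
v=7: a=7^1·(≡3), b=7^0·(≡3) mod 7; (3|7)=-1, (3|7)=-1; (−1)^{1·0·3}·(-1)^0·(-1)^1 = -1.
v=5: a=5^4·(≡2), b=5^8·(≡2) mod 5; (2|5)=-1, (2|5)=-1; (−1)^{4·8·2}·(-1)^8·(-1)^4 = +1.
v=13: a=13^1·(≡7), b=13^3·(≡9) mod 13; (7|13)=-1, (9|13)=+1; (−1)^{1·3·6}·(-1)^3·(+1)^1 = -1.
v=17: a=17^1·(≡14), b=17^2·(≡13) mod 17; (14|17)=-1, (13|17)=+1; (−1)^{1·2·8}·(-1)^2·(+1)^1 = +1.
v=2: v_2(a)=2, v_2(b)=1; units ≡ 5, 3 (mod 8); ε·ε+αω+βω = 0·1+2·1+1·1 ≡ 1  ⇒  (a,b)_2 = -1.
v=3: a=3^2·(≡1), b=3^1·(≡2) mod 3; (1|3)=+1, (2|3)=-1; (−1)^{2·1·1}·(+1)^1·(-1)^2 = +1.
v=∞: -1547 < 0 and -858 < 0  ⇒  (a,b)_∞ = -1.
v=11: a=11^2·(≡9), b=11^3·(≡7) mod 11; (9|11)=+1, (7|11)=-1; (−1)^{2·3·5}·(+1)^3·(-1)^2 = +1.
v=23: a=23^-2·(≡14), b=23^-4·(≡9) mod 23; (14|23)=-1, (9|23)=+1; (−1)^{-2·-4·11}·(-1)^-4·(+1)^-2 = +1.
|Ram(-1547, -858)| = 4, even; anisotropic at {2, 7, 13, ∞}.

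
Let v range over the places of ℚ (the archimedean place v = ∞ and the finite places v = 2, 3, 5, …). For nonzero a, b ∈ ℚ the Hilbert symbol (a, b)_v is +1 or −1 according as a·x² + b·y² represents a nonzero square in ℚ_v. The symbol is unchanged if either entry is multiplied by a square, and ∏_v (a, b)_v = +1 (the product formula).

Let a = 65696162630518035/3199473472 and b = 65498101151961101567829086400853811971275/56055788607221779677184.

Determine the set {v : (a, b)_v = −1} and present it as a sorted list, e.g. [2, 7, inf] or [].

[2, 7, 11, 13]

Mod squares: a ≡ 3898895, b ≡ 125419. Check v ∈ {∞, 2, 3, 5, 7, 11, 13, 17, 19, 23, 37, 41, 53}.
v=53: a=53^-2·(≡14), b=53^-4·(≡34) mod 53; (14|53)=-1, (34|53)=-1; (−1)^{-2·-4·26}·(-1)^-4·(-1)^-2 = +1.
v=23: a=23^2·(≡16), b=23^5·(≡18) mod 23; (16|23)=+1, (18|23)=+1; (−1)^{2·5·11}·(+1)^5·(+1)^2 = +1.
v=17: a=17^2·(≡2), b=17^4·(≡6) mod 17; (2|17)=+1, (6|17)=-1; (−1)^{2·4·8}·(+1)^4·(-1)^2 = +1.
v=7: a=7^3·(≡4), b=7^7·(≡1) mod 7; (4|7)=+1, (1|7)=+1; (−1)^{3·7·3}·(+1)^7·(+1)^3 = -1.
v=∞: 3898895 > 0 and 125419 > 0  ⇒  (a,b)_∞ = +1.
v=37: a=37^-2·(≡35), b=37^-6·(≡1) mod 37; (35|37)=-1, (1|37)=+1; (−1)^{-2·-6·18}·(-1)^-6·(+1)^-2 = +1.
v=41: a=41^1·(≡5), b=41^3·(≡33) mod 41; (5|41)=+1, (33|41)=+1; (−1)^{1·3·20}·(+1)^3·(+1)^1 = +1.
v=2: v_2(a)=-6, v_2(b)=-14; units ≡ 7, 3 (mod 8); ε·ε+αω+βω = 1·1+-6·1+-14·0 ≡ 1  ⇒  (a,b)_2 = -1.
v=11: a=11^1·(≡5), b=11^4·(≡10) mod 11; (5|11)=+1, (10|11)=-1; (−1)^{1·4·5}·(+1)^4·(-1)^1 = -1.
v=13: a=13^-1·(≡2), b=13^-2·(≡8) mod 13; (2|13)=-1, (8|13)=-1; (−1)^{-1·-2·6}·(-1)^-2·(-1)^-1 = -1.
v=5: a=5^1·(≡1), b=5^2·(≡4) mod 5; (1|5)=+1, (4|5)=+1; (−1)^{1·2·2}·(+1)^2·(+1)^1 = +1.
v=19: a=19^3·(≡11), b=19^7·(≡3) mod 19; (11|19)=+1, (3|19)=-1; (−1)^{3·7·9}·(+1)^7·(-1)^3 = +1.
v=3: a=3^4·(≡2), b=3^8·(≡1) mod 3; (2|3)=-1, (1|3)=+1; (−1)^{4·8·1}·(-1)^8·(+1)^4 = +1.
(3898895, 125419 / ℚ) ramifies at {2, 7, 11, 13}: a division algebra.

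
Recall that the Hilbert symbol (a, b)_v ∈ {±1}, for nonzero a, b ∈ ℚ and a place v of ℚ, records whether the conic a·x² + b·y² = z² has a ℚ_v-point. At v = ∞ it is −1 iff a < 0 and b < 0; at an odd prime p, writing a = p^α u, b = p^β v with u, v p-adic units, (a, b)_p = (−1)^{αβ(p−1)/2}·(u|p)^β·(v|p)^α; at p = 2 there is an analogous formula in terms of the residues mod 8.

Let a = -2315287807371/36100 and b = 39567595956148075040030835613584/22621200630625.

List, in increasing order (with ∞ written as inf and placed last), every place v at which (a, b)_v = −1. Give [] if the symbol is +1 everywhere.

(a, b) ≡ (-315491, 28681) mod (ℚ^×)²; places V = {2, 3, 5, 7, 11, 13, 17, 19, 23, 29, 31, 43, ∞}.
(a,b)_43: α=3, u≡24; β=3, v≡37 (mod 43); (24|43)=+1, (37|43)=-1; sign (−1)^1·+1^3·-1^3 = +1.
(a,b)_2: α=-2, β=4; u≡5, v≡1 (mod 8); ε(u)ε(v)=0·0, αω(v)=-2·0, βω(u)=4·1; sum ≡ 0  ⇒  +1.
(a,b)_3: α=4, u≡1; β=10, v≡1 (mod 3); (1|3)=+1, (1|3)=+1; sign (−1)^0·+1^10·+1^4 = +1.
(a,b)_11: α=1, u≡7; β=8, v≡3 (mod 11); (7|11)=-1, (3|11)=+1; sign (−1)^0·-1^8·+1^1 = +1.
(a,b)_31: α=0, u≡26; β=-2, v≡27 (mod 31); (26|31)=-1, (27|31)=-1; sign (−1)^0·-1^-2·-1^0 = +1.
(a,b)_17: α=0, u≡14; β=-2, v≡13 (mod 17); (14|17)=-1, (13|17)=+1; sign (−1)^0·-1^-2·+1^0 = +1.
(a,b)_29: α=1, u≡5; β=3, v≡17 (mod 29); (5|29)=+1, (17|29)=-1; sign (−1)^0·+1^3·-1^1 = -1.
(a,b)_5: α=-2, u≡1; β=-4, v≡1 (mod 5); (1|5)=+1, (1|5)=+1; sign (−1)^0·+1^-4·+1^-2 = +1.
(a,b)_19: α=-2, u≡17; β=-4, v≡18 (mod 19); (17|19)=+1, (18|19)=-1; sign (−1)^0·+1^-4·-1^-2 = +1.
(a,b)_7: α=2, u≡3; β=2, v≡1 (mod 7); (3|7)=-1, (1|7)=+1; sign (−1)^0·-1^2·+1^2 = +1.
(a,b)_23: α=1, u≡11; β=3, v≡14 (mod 23); (11|23)=-1, (14|23)=-1; sign (−1)^1·-1^3·-1^1 = -1.
(a,b)_∞: sgn(-315491)=−, sgn(28681)=+, so +1.
(a,b)_13: α=0, u≡6; β=2, v≡9 (mod 13); (6|13)=-1, (9|13)=+1; sign (−1)^0·-1^2·+1^0 = +1.
Ram(-315491, 28681) = {23, 29}; no ℚ_23-point on the conic.

[23, 29]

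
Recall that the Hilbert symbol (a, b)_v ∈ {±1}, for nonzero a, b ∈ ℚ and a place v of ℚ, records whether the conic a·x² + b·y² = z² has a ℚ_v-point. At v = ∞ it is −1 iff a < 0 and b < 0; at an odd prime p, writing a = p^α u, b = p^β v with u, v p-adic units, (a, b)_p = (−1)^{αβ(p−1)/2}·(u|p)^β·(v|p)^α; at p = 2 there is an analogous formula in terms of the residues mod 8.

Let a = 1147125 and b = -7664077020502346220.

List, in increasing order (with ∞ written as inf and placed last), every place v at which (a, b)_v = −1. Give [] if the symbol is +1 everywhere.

Mod squares: a ≡ 45885, b ≡ -6555. Check v ∈ {∞, 2, 3, 5, 7, 19, 23}.
v=23: a=23^1·(≡11), b=23^5·(≡22) mod 23; (11|23)=-1, (22|23)=-1; (−1)^{1·5·11}·(-1)^5·(-1)^1 = -1.
v=19: a=19^1·(≡12), b=19^3·(≡11) mod 19; (12|19)=-1, (11|19)=+1; (−1)^{1·3·9}·(-1)^3·(+1)^1 = +1.
v=7: a=7^1·(≡5), b=7^2·(≡1) mod 7; (5|7)=-1, (1|7)=+1; (−1)^{1·2·3}·(-1)^2·(+1)^1 = +1.
v=2: v_2(a)=0, v_2(b)=2; units ≡ 5, 5 (mod 8); ε·ε+αω+βω = 0·0+0·1+2·1 ≡ 0  ⇒  (a,b)_2 = +1.
v=∞: 45885 > 0 and -6555 < 0  ⇒  (a,b)_∞ = +1.
v=5: a=5^3·(≡2), b=5^1·(≡1) mod 5; (2|5)=-1, (1|5)=+1; (−1)^{3·1·2}·(-1)^1·(+1)^3 = -1.
v=3: a=3^1·(≡1), b=3^11·(≡2) mod 3; (1|3)=+1, (2|3)=-1; (−1)^{1·11·1}·(+1)^11·(-1)^1 = +1.
(45885, -6555 / ℚ) ramifies at {5, 23}: a division algebra.

[5, 23]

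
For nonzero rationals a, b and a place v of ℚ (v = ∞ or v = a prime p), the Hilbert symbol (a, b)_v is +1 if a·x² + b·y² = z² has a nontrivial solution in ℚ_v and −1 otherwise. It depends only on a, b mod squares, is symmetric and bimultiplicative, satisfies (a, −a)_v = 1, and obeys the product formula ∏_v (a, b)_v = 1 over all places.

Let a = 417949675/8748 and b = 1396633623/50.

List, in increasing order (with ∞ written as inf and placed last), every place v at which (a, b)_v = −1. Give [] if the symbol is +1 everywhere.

[3, 17]

(a, b) ≡ (561, 25806) mod (ℚ^×)²; places V = {2, 3, 5, 7, 11, 13, 17, 23, 47, ∞}.
(a,b)_∞: sgn(561)=+, sgn(25806)=+, so +1.
(a,b)_23: α=2, u≡6; β=1, v≡1 (mod 23); (6|23)=+1, (1|23)=+1; sign (−1)^0·+1^1·+1^2 = +1.
(a,b)_7: α=0, u≡2; β=2, v≡1 (mod 7); (2|7)=+1, (1|7)=+1; sign (−1)^0·+1^2·+1^0 = +1.
(a,b)_5: α=2, u≡4; β=-2, v≡4 (mod 5); (4|5)=+1, (4|5)=+1; sign (−1)^0·+1^-2·+1^2 = +1.
(a,b)_3: α=-7, u≡1; β=1, v≡1 (mod 3); (1|3)=+1, (1|3)=+1; sign (−1)^1·+1^1·+1^-7 = -1.
(a,b)_47: α=0, u≡10; β=2, v≡1 (mod 47); (10|47)=-1, (1|47)=+1; sign (−1)^0·-1^2·+1^0 = +1.
(a,b)_2: α=-2, β=-1; u≡1, v≡7 (mod 8); ε(u)ε(v)=0·1, αω(v)=-2·0, βω(u)=-1·0; sum ≡ 0  ⇒  +1.
(a,b)_17: α=1, u≡13; β=1, v≡12 (mod 17); (13|17)=+1, (12|17)=-1; sign (−1)^0·+1^1·-1^1 = -1.
(a,b)_13: α=2, u≡6; β=0, v≡9 (mod 13); (6|13)=-1, (9|13)=+1; sign (−1)^0·-1^0·+1^2 = +1.
(a,b)_11: α=1, u≡2; β=1, v≡3 (mod 11); (2|11)=-1, (3|11)=+1; sign (−1)^1·-1^1·+1^1 = +1.
Ram(561, 25806) = {3, 17}; no ℚ_3-point on the conic.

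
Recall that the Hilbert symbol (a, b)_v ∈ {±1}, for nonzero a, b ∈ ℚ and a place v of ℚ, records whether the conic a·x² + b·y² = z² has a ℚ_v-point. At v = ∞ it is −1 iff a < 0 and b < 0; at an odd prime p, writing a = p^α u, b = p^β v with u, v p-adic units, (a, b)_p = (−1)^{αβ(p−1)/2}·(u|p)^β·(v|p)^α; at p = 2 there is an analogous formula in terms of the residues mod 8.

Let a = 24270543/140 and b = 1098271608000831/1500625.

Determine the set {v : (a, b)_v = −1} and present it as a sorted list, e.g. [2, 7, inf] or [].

(a, b) ≡ (780045, 391) mod (ℚ^×)²; places V = {2, 3, 5, 7, 11, 17, 19, 23, ∞}.
(a,b)_3: α=3, u≡2; β=12, v≡1 (mod 3); (2|3)=-1, (1|3)=+1; sign (−1)^0·-1^12·+1^3 = +1.
(a,b)_7: α=-1, u≡4; β=-4, v≡6 (mod 7); (4|7)=+1, (6|7)=-1; sign (−1)^0·+1^-4·-1^-1 = -1.
(a,b)_∞: sgn(780045)=+, sgn(391)=+, so +1.
(a,b)_19: α=1, u≡12; β=2, v≡4 (mod 19); (12|19)=-1, (4|19)=+1; sign (−1)^0·-1^2·+1^1 = +1.
(a,b)_2: α=-2, β=0; u≡5, v≡7 (mod 8); ε(u)ε(v)=0·1, αω(v)=-2·0, βω(u)=0·1; sum ≡ 0  ⇒  +1.
(a,b)_23: α=1, u≡12; β=1, v≡11 (mod 23); (12|23)=+1, (11|23)=-1; sign (−1)^1·+1^1·-1^1 = +1.
(a,b)_17: α=1, u≡9; β=1, v≡10 (mod 17); (9|17)=+1, (10|17)=-1; sign (−1)^0·+1^1·-1^1 = -1.
(a,b)_11: α=2, u≡8; β=4, v≡7 (mod 11); (8|11)=-1, (7|11)=-1; sign (−1)^0·-1^4·-1^2 = +1.
(a,b)_5: α=-1, u≡1; β=-4, v≡1 (mod 5); (1|5)=+1, (1|5)=+1; sign (−1)^0·+1^-4·+1^-1 = +1.
(780045, 391 / ℚ) ramifies at {7, 17}: a division algebra.

[7, 17]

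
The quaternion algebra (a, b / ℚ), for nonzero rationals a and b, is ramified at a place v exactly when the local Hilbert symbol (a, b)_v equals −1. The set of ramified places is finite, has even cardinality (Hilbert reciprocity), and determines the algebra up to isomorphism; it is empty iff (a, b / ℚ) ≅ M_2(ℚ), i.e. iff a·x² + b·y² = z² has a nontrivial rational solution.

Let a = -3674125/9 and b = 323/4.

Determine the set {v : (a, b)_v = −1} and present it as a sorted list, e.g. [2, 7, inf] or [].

(a, b) ≡ (-146965, 323) mod (ℚ^×)²; places V = {2, 3, 5, 7, 13, 17, 19, ∞}.
(a,b)_7: α=1, u≡3; β=0, v≡2 (mod 7); (3|7)=-1, (2|7)=+1; sign (−1)^0·-1^0·+1^1 = +1.
(a,b)_17: α=1, u≡9; β=1, v≡9 (mod 17); (9|17)=+1, (9|17)=+1; sign (−1)^0·+1^1·+1^1 = +1.
(a,b)_2: α=0, β=-2; u≡3, v≡3 (mod 8); ε(u)ε(v)=1·1, αω(v)=0·1, βω(u)=-2·1; sum ≡ 1  ⇒  -1.
(a,b)_19: α=1, u≡5; β=1, v≡9 (mod 19); (5|19)=+1, (9|19)=+1; sign (−1)^1·+1^1·+1^1 = -1.
(a,b)_13: α=1, u≡11; β=0, v≡6 (mod 13); (11|13)=-1, (6|13)=-1; sign (−1)^0·-1^0·-1^1 = -1.
(a,b)_∞: sgn(-146965)=−, sgn(323)=+, so +1.
(a,b)_5: α=3, u≡3; β=0, v≡2 (mod 5); (3|5)=-1, (2|5)=-1; sign (−1)^0·-1^0·-1^3 = -1.
(a,b)_3: α=-2, u≡2; β=0, v≡2 (mod 3); (2|3)=-1, (2|3)=-1; sign (−1)^0·-1^0·-1^-2 = +1.
(-146965, 323 / ℚ) ramifies at {2, 5, 13, 19}: a division algebra.

[2, 5, 13, 19]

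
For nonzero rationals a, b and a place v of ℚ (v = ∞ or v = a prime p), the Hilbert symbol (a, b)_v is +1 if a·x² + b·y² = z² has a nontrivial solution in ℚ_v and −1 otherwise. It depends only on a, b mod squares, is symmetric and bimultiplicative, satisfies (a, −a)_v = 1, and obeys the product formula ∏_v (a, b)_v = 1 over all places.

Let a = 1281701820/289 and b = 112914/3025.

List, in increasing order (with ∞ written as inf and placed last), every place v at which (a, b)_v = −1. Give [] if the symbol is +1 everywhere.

(a, b) ≡ (133455, 1394) mod (ℚ^×)²; places V = {2, 3, 5, 7, 11, 17, 31, 41, ∞}.
(a,b)_5: α=1, u≡1; β=-2, v≡4 (mod 5); (1|5)=+1, (4|5)=+1; sign (−1)^0·+1^-2·+1^1 = +1.
(a,b)_31: α=1, u≡21; β=0, v≡11 (mod 31); (21|31)=-1, (11|31)=-1; sign (−1)^0·-1^0·-1^1 = -1.
(a,b)_7: α=5, u≡1; β=0, v≡4 (mod 7); (1|7)=+1, (4|7)=+1; sign (−1)^0·+1^0·+1^5 = +1.
(a,b)_3: α=1, u≡1; β=4, v≡2 (mod 3); (1|3)=+1, (2|3)=-1; sign (−1)^0·+1^4·-1^1 = -1.
(a,b)_11: α=0, u≡1; β=-2, v≡7 (mod 11); (1|11)=+1, (7|11)=-1; sign (−1)^0·+1^-2·-1^0 = +1.
(a,b)_∞: sgn(133455)=+, sgn(1394)=+, so +1.
(a,b)_2: α=2, β=1; u≡7, v≡1 (mod 8); ε(u)ε(v)=1·0, αω(v)=2·0, βω(u)=1·0; sum ≡ 0  ⇒  +1.
(a,b)_41: α=1, u≡39; β=1, v≡22 (mod 41); (39|41)=+1, (22|41)=-1; sign (−1)^0·+1^1·-1^1 = -1.
(a,b)_17: α=-2, u≡12; β=1, v≡5 (mod 17); (12|17)=-1, (5|17)=-1; sign (−1)^0·-1^1·-1^-2 = -1.
(133455, 1394 / ℚ) ramifies at {3, 17, 31, 41}: a division algebra.

[3, 17, 31, 41]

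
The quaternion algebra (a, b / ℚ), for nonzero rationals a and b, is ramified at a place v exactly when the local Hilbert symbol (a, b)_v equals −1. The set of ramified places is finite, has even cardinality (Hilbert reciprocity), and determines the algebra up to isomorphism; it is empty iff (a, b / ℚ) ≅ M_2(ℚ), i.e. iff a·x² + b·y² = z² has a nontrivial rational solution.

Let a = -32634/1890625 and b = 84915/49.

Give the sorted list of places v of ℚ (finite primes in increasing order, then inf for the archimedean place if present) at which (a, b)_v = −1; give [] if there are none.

(a, b) ≡ (-74, 9435) mod (ℚ^×)²; places V = {2, 3, 5, 7, 11, 17, 37, ∞}.
(a,b)_5: α=-6, u≡1; β=1, v≡2 (mod 5); (1|5)=+1, (2|5)=-1; sign (−1)^0·+1^1·-1^-6 = +1.
(a,b)_11: α=-2, u≡5; β=0, v≡10 (mod 11); (5|11)=+1, (10|11)=-1; sign (−1)^0·+1^0·-1^-2 = +1.
(a,b)_3: α=2, u≡1; β=3, v≡1 (mod 3); (1|3)=+1, (1|3)=+1; sign (−1)^0·+1^3·+1^2 = +1.
(a,b)_7: α=2, u≡3; β=-2, v≡5 (mod 7); (3|7)=-1, (5|7)=-1; sign (−1)^0·-1^-2·-1^2 = +1.
(a,b)_∞: sgn(-74)=−, sgn(9435)=+, so +1.
(a,b)_37: α=1, u≡31; β=1, v≡34 (mod 37); (31|37)=-1, (34|37)=+1; sign (−1)^0·-1^1·+1^1 = -1.
(a,b)_17: α=0, u≡10; β=1, v≡10 (mod 17); (10|17)=-1, (10|17)=-1; sign (−1)^0·-1^1·-1^0 = -1.
(a,b)_2: α=1, β=0; u≡3, v≡3 (mod 8); ε(u)ε(v)=1·1, αω(v)=1·1, βω(u)=0·1; sum ≡ 0  ⇒  +1.
|Ram(-74, 9435)| = 2, even; anisotropic at {17, 37}.

[17, 37]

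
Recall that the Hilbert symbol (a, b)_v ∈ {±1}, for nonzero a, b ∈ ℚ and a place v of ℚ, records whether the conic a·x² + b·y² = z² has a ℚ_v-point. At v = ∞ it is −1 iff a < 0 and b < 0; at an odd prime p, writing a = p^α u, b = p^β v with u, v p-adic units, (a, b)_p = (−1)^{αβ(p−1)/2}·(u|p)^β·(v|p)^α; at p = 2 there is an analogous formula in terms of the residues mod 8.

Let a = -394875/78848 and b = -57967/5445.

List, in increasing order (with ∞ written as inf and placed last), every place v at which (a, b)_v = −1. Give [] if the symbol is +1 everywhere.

[7, inf]

(a, b) ≡ (-15015, -35) mod (ℚ^×)²; places V = {2, 3, 5, 7, 11, 13, ∞}.
(a,b)_13: α=1, u≡2; β=2, v≡9 (mod 13); (2|13)=-1, (9|13)=+1; sign (−1)^0·-1^2·+1^1 = +1.
(a,b)_∞: sgn(-15015)=−, sgn(-35)=−, so -1.
(a,b)_11: α=-1, u≡2; β=-2, v≡3 (mod 11); (2|11)=-1, (3|11)=+1; sign (−1)^0·-1^-2·+1^-1 = +1.
(a,b)_2: α=-10, β=0; u≡1, v≡5 (mod 8); ε(u)ε(v)=0·0, αω(v)=-10·1, βω(u)=0·0; sum ≡ 0  ⇒  +1.
(a,b)_3: α=5, u≡2; β=-2, v≡1 (mod 3); (2|3)=-1, (1|3)=+1; sign (−1)^0·-1^-2·+1^5 = +1.
(a,b)_5: α=3, u≡2; β=-1, v≡2 (mod 5); (2|5)=-1, (2|5)=-1; sign (−1)^0·-1^-1·-1^3 = +1.
(a,b)_7: α=-1, u≡2; β=3, v≡1 (mod 7); (2|7)=+1, (1|7)=+1; sign (−1)^1·+1^3·+1^-1 = -1.
|Ram(-15015, -35)| = 2, even; anisotropic at {7, ∞}.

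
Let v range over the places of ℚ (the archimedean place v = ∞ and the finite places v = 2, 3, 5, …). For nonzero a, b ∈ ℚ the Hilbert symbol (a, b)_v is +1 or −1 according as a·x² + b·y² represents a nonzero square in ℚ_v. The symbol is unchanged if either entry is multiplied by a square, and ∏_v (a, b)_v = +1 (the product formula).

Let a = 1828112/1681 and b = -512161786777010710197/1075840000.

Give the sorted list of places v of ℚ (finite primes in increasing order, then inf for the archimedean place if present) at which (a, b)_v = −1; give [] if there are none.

[3, 11, 13, 31]

(a, b) ≡ (114257, -93) mod (ℚ^×)²; places V = {2, 3, 5, 11, 13, 17, 19, 23, 31, 41, 47, ∞}.
(a,b)_19: α=0, u≡3; β=2, v≡18 (mod 19); (3|19)=-1, (18|19)=-1; sign (−1)^0·-1^2·-1^0 = +1.
(a,b)_47: α=1, u≡36; β=4, v≡1 (mod 47); (36|47)=+1, (1|47)=+1; sign (−1)^0·+1^4·+1^1 = +1.
(a,b)_31: α=0, u≡6; β=1, v≡28 (mod 31); (6|31)=-1, (28|31)=+1; sign (−1)^0·-1^1·+1^0 = -1.
(a,b)_5: α=0, u≡2; β=-4, v≡2 (mod 5); (2|5)=-1, (2|5)=-1; sign (−1)^0·-1^-4·-1^0 = +1.
(a,b)_∞: sgn(114257)=+, sgn(-93)=−, so +1.
(a,b)_17: α=1, u≡3; β=2, v≡4 (mod 17); (3|17)=-1, (4|17)=+1; sign (−1)^0·-1^2·+1^1 = +1.
(a,b)_13: α=1, u≡4; β=2, v≡11 (mod 13); (4|13)=+1, (11|13)=-1; sign (−1)^0·+1^2·-1^1 = -1.
(a,b)_3: α=0, u≡2; β=1, v≡2 (mod 3); (2|3)=-1, (2|3)=-1; sign (−1)^0·-1^1·-1^0 = -1.
(a,b)_2: α=4, β=-10; u≡1, v≡3 (mod 8); ε(u)ε(v)=0·1, αω(v)=4·1, βω(u)=-10·0; sum ≡ 0  ⇒  +1.
(a,b)_23: α=0, u≡13; β=2, v≡11 (mod 23); (13|23)=+1, (11|23)=-1; sign (−1)^0·+1^2·-1^0 = +1.
(a,b)_11: α=1, u≡9; β=2, v≡10 (mod 11); (9|11)=+1, (10|11)=-1; sign (−1)^0·+1^2·-1^1 = -1.
(a,b)_41: α=-2, u≡4; β=-2, v≡30 (mod 41); (4|41)=+1, (30|41)=-1; sign (−1)^0·+1^-2·-1^-2 = +1.
|Ram(114257, -93)| = 4, even; anisotropic at {3, 11, 13, 31}.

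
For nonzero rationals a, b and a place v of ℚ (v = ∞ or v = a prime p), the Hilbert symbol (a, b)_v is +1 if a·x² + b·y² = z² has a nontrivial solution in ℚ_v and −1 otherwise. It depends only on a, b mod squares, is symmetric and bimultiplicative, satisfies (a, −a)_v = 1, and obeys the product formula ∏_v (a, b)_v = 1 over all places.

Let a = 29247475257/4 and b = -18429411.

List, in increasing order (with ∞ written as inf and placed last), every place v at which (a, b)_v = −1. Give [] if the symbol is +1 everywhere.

(a, b) ≡ (17017, -51051) mod (ℚ^×)²; places V = {2, 3, 7, 11, 13, 17, 19, 23, ∞}.
(a,b)_2: α=-2, β=0; u≡1, v≡5 (mod 8); ε(u)ε(v)=0·0, αω(v)=-2·1, βω(u)=0·0; sum ≡ 0  ⇒  +1.
(a,b)_13: α=1, u≡9; β=1, v≡3 (mod 13); (9|13)=+1, (3|13)=+1; sign (−1)^0·+1^1·+1^1 = +1.
(a,b)_19: α=2, u≡14; β=2, v≡2 (mod 19); (14|19)=-1, (2|19)=-1; sign (−1)^0·-1^2·-1^2 = +1.
(a,b)_17: α=1, u≡15; β=1, v≡7 (mod 17); (15|17)=+1, (7|17)=-1; sign (−1)^0·+1^1·-1^1 = -1.
(a,b)_11: α=1, u≡7; β=1, v≡9 (mod 11); (7|11)=-1, (9|11)=+1; sign (−1)^1·-1^1·+1^1 = +1.
(a,b)_7: α=1, u≡2; β=1, v≡4 (mod 7); (2|7)=+1, (4|7)=+1; sign (−1)^1·+1^1·+1^1 = -1.
(a,b)_23: α=2, u≡7; β=0, v≡6 (mod 23); (7|23)=-1, (6|23)=+1; sign (−1)^0·-1^0·+1^2 = +1.
(a,b)_∞: sgn(17017)=+, sgn(-51051)=−, so +1.
(a,b)_3: α=2, u≡1; β=1, v≡2 (mod 3); (1|3)=+1, (2|3)=-1; sign (−1)^0·+1^1·-1^2 = +1.
|Ram(17017, -51051)| = 2, even; anisotropic at {7, 17}.

[7, 17]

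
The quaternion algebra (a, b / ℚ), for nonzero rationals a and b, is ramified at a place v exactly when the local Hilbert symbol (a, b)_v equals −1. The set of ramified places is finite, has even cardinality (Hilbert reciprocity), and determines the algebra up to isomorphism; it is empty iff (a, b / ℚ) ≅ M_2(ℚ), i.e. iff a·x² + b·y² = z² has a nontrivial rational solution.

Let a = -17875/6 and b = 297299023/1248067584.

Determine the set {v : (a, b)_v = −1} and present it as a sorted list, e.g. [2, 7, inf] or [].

Mod squares: a ≡ -4290, b ≡ 7. Check v ∈ {∞, 2, 3, 5, 7, 11, 13, 19, 23}.
v=3: a=3^-1·(≡1), b=3^-2·(≡1) mod 3; (1|3)=+1, (1|3)=+1; (−1)^{-1·-2·1}·(+1)^-2·(+1)^-1 = +1.
v=23: a=23^0·(≡7), b=23^-2·(≡17) mod 23; (7|23)=-1, (17|23)=-1; (−1)^{0·-2·11}·(-1)^-2·(-1)^0 = +1.
v=7: a=7^0·(≡4), b=7^7·(≡4) mod 7; (4|7)=+1, (4|7)=+1; (−1)^{0·7·3}·(+1)^7·(+1)^0 = +1.
v=5: a=5^3·(≡2), b=5^0·(≡2) mod 5; (2|5)=-1, (2|5)=-1; (−1)^{3·0·2}·(-1)^0·(-1)^3 = -1.
v=11: a=11^1·(≡6), b=11^0·(≡2) mod 11; (6|11)=-1, (2|11)=-1; (−1)^{1·0·5}·(-1)^0·(-1)^1 = -1.
v=∞: -4290 < 0 and 7 > 0  ⇒  (a,b)_∞ = +1.
v=2: v_2(a)=-1, v_2(b)=-18; units ≡ 7, 7 (mod 8); ε·ε+αω+βω = 1·1+-1·0+-18·0 ≡ 1  ⇒  (a,b)_2 = -1.
v=19: a=19^0·(≡7), b=19^2·(≡11) mod 19; (7|19)=+1, (11|19)=+1; (−1)^{0·2·9}·(+1)^2·(+1)^0 = +1.
v=13: a=13^1·(≡7), b=13^0·(≡6) mod 13; (7|13)=-1, (6|13)=-1; (−1)^{1·0·6}·(-1)^0·(-1)^1 = -1.
Ram(-4290, 7) = {2, 5, 11, 13}; no ℚ_2-point on the conic.

[2, 5, 11, 13]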